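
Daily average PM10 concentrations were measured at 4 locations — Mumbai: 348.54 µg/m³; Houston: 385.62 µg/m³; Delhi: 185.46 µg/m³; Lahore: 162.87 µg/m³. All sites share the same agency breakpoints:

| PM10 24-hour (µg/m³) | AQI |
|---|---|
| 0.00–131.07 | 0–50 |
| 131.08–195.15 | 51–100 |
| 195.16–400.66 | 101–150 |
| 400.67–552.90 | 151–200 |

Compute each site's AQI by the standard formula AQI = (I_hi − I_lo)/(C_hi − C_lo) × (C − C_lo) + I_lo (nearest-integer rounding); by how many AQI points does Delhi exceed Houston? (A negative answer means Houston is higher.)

-53

Mumbai: row 195.16–400.66 (AQI 101–150). (150−101)·(348.54−195.16)/(400.66−195.16) + 101 = 49·153.38/205.50 + 101 ≈ 137.57 → 138.
Houston 385.62: bracket 195.16–400.66 → index 101–150; slope 49/205.50, offset 190.46.
AQI = 101 + 49/205.50·190.46 ≈ 146.41 ⇒ 146.
Delhi: row 131.08–195.15 (AQI 51–100). (100−51)·(185.46−131.08)/(195.15−131.08) + 51 = 49·54.38/64.07 + 51 ≈ 92.59 → 93.
Lahore: row 131.08–195.15 (AQI 51–100). (100−51)·(162.87−131.08)/(195.15−131.08) + 51 = 49·31.79/64.07 + 51 ≈ 75.31 → 75.
AQIs: Mumbai=138, Houston=146, Delhi=93, Lahore=75. Delhi (93) − Houston (146) = -53.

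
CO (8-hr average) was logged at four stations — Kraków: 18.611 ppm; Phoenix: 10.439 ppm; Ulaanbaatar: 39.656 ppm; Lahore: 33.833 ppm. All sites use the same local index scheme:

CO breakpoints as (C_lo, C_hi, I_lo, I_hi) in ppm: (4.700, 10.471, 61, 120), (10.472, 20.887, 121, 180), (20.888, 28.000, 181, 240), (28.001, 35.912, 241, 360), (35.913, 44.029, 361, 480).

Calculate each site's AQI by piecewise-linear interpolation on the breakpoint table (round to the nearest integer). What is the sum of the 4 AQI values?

Kraków 18.611: bracket 10.472–20.887 → index 121–180; slope 59/10.415, offset 8.139.
AQI = 121 + 59/10.415·8.139 ≈ 167.11 ⇒ 167.
Phoenix: 10.439 ∈ [4.700, 10.471] ↔ index [61, 120].
61 + (10.439−4.700)·(120−61)/(10.471−4.700) = 61 + 5.739·59/5.771 ≈ 119.67, so AQI = 120.
Ulaanbaatar 39.656: bracket 35.913–44.029 → index 361–480; slope 119/8.116, offset 3.743.
AQI = 361 + 119/8.116·3.743 ≈ 415.88 ⇒ 416.
Lahore 33.833: bracket 28.001–35.912 → index 241–360; slope 119/7.911, offset 5.832.
AQI = 241 + 119/7.911·5.832 ≈ 328.73 ⇒ 329.
AQIs: Kraków=167, Phoenix=120, Ulaanbaatar=416, Lahore=329. Sum = 167 + 120 + 416 + 329 = 1032.

1032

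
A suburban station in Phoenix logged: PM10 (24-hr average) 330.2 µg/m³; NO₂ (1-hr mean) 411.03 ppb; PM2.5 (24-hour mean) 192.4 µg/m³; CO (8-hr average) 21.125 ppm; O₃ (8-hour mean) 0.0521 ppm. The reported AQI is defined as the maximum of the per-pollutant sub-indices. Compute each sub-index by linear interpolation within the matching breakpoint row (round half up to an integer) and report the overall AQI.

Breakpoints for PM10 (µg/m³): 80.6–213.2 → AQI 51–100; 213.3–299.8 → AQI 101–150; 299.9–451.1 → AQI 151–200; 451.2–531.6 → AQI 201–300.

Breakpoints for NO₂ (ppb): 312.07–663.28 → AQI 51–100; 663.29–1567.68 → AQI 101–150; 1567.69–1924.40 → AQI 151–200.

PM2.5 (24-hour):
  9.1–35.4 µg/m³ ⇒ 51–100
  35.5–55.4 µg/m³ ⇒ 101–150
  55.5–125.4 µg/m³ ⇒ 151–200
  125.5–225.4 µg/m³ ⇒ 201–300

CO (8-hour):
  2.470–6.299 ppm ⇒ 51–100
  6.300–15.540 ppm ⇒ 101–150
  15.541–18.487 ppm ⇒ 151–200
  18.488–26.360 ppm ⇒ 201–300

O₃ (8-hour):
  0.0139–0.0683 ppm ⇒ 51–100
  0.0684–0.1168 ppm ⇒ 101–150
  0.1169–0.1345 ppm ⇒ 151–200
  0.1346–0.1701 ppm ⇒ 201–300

PM10: row 299.9–451.1 (AQI 151–200). (200−151)·(330.2−299.9)/(451.1−299.9) + 151 = 49·30.3/151.2 + 151 ≈ 160.82 → 161.
NO₂: row 312.07–663.28 (AQI 51–100). (100−51)·(411.03−312.07)/(663.28−312.07) + 51 = 49·98.96/351.21 + 51 ≈ 64.81 → 65.
PM2.5: row 125.5–225.4 (AQI 201–300). (300−201)·(192.4−125.5)/(225.4−125.5) + 201 = 99·66.9/99.9 + 201 ≈ 267.30 → 267.
CO: 21.125 ∈ [18.488, 26.360] ↔ index [201, 300].
201 + (21.125−18.488)·(300−201)/(26.360−18.488) = 201 + 2.637·99/7.872 ≈ 234.16, so AQI = 234.
O₃ 0.0521: bracket 0.0139–0.0683 → index 51–100; slope 49/0.0544, offset 0.0382.
AQI = 51 + 49/0.0544·0.0382 ≈ 85.41 ⇒ 85.
Sub-indices: PM10→161, NO₂→65, PM2.5→267, CO→234, O₃→85. Overall AQI = max = 267; dominant pollutant is PM2.5.

267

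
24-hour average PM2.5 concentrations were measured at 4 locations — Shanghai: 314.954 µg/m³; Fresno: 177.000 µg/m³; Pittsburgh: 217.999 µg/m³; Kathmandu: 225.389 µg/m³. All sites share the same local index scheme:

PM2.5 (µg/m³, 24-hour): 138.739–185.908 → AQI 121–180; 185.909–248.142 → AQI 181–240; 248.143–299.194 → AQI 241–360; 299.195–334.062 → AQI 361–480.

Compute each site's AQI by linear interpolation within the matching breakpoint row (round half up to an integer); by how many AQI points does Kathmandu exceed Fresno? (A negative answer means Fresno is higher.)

Shanghai: 314.954 ∈ [299.195, 334.062] ↔ index [361, 480].
361 + (314.954−299.195)·(480−361)/(334.062−299.195) = 361 + 15.759·119/34.867 ≈ 414.78, so AQI = 415.
Fresno: 177.000 lies in 138.739–185.908, so I_lo=121, I_hi=180, C_lo=138.739, C_hi=185.908.
(180−121)/(185.908−138.739) × (177.000−138.739) + 121 = 59/47.169 × 38.261 + 121 ≈ 168.86 → 169.
Pittsburgh: 217.999 lies in 185.909–248.142, so I_lo=181, I_hi=240, C_lo=185.909, C_hi=248.142.
(240−181)/(248.142−185.909) × (217.999−185.909) + 181 = 59/62.233 × 32.090 + 181 ≈ 211.42 → 211.
Kathmandu 225.389: bracket 185.909–248.142 → index 181–240; slope 59/62.233, offset 39.480.
AQI = 181 + 59/62.233·39.480 ≈ 218.43 ⇒ 218.
AQIs: Shanghai=415, Fresno=169, Pittsburgh=211, Kathmandu=218. Kathmandu (218) − Fresno (169) = 49.

49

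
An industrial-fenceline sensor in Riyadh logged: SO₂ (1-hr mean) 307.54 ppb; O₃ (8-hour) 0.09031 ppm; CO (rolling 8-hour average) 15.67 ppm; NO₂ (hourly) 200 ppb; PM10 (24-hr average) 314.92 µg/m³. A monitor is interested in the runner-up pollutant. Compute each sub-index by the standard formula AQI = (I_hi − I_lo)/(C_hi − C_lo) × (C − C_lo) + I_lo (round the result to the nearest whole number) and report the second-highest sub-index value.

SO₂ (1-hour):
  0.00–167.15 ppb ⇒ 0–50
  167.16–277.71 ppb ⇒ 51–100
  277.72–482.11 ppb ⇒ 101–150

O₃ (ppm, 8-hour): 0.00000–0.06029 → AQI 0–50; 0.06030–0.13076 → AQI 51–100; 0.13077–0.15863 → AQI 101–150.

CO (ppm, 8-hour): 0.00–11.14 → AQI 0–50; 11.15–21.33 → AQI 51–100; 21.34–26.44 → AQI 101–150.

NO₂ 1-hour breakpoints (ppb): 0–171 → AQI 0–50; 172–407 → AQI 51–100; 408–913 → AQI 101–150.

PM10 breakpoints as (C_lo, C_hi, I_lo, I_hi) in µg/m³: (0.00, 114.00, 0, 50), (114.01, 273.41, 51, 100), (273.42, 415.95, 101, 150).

SO₂: 307.54 ∈ [277.72, 482.11] ↔ index [101, 150].
101 + (307.54−277.72)·(150−101)/(482.11−277.72) = 101 + 29.82·49/204.39 ≈ 108.15, so AQI = 108.
O₃: 0.09031 lies in 0.06030–0.13076, so I_lo=51, I_hi=100, C_lo=0.06030, C_hi=0.13076.
(100−51)/(0.13076−0.06030) × (0.09031−0.06030) + 51 = 49/0.07046 × 0.03001 + 51 ≈ 71.87 → 72.
CO 15.67: bracket 11.15–21.33 → index 51–100; slope 49/10.18, offset 4.52.
AQI = 51 + 49/10.18·4.52 ≈ 72.76 ⇒ 73.
NO₂ 200: bracket 172–407 → index 51–100; slope 49/235, offset 28.
AQI = 51 + 49/235·28 ≈ 56.84 ⇒ 57.
PM10: row 273.42–415.95 (AQI 101–150). (150−101)·(314.92−273.42)/(415.95−273.42) + 101 = 49·41.50/142.53 + 101 ≈ 115.27 → 115.
Sub-indices: SO₂→108, O₃→72, CO→73, NO₂→57, PM10→115. Ranked high→low: 115, 108, 73, 72, 57. Second-highest sub-index = 108.

108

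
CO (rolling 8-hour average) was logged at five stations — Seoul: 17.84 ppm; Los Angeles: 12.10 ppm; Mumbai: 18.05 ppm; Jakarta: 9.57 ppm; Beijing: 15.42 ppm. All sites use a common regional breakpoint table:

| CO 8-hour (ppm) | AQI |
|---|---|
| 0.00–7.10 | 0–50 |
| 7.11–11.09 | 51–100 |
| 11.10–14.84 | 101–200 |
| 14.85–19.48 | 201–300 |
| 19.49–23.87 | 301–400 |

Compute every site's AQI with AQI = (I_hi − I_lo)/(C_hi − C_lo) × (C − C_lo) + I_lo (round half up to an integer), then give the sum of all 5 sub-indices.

955

Seoul: row 14.85–19.48 (AQI 201–300). (300−201)·(17.84−14.85)/(19.48−14.85) + 201 = 99·2.99/4.63 + 201 ≈ 264.93 → 265.
Los Angeles: 12.10 ∈ [11.10, 14.84] ↔ index [101, 200].
101 + (12.10−11.10)·(200−101)/(14.84−11.10) = 101 + 1.00·99/3.74 ≈ 127.47, so AQI = 127.
Mumbai: 18.05 lies in 14.85–19.48, so I_lo=201, I_hi=300, C_lo=14.85, C_hi=19.48.
(300−201)/(19.48−14.85) × (18.05−14.85) + 201 = 99/4.63 × 3.20 + 201 ≈ 269.42 → 269.
Jakarta 9.57: bracket 7.11–11.09 → index 51–100; slope 49/3.98, offset 2.46.
AQI = 51 + 49/3.98·2.46 ≈ 81.29 ⇒ 81.
Beijing 15.42: bracket 14.85–19.48 → index 201–300; slope 99/4.63, offset 0.57.
AQI = 201 + 99/4.63·0.57 ≈ 213.19 ⇒ 213.
AQIs: Seoul=265, Los Angeles=127, Mumbai=269, Jakarta=81, Beijing=213. Sum = 265 + 127 + 269 + 81 + 213 = 955.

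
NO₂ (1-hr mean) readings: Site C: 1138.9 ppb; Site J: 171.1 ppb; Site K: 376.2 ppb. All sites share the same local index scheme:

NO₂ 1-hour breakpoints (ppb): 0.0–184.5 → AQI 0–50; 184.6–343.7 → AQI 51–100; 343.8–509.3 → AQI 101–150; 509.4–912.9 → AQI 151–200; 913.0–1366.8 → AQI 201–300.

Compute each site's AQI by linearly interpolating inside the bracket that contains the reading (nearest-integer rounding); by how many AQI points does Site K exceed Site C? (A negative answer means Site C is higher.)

-139

Site C: 1138.9 lies in 913.0–1366.8, so I_lo=201, I_hi=300, C_lo=913.0, C_hi=1366.8.
(300−201)/(1366.8−913.0) × (1138.9−913.0) + 201 = 99/453.8 × 225.9 + 201 ≈ 250.28 → 250.
Site J 171.1: bracket 0.0–184.5 → index 0–50; slope 50/184.5, offset 171.1.
AQI = 0 + 50/184.5·171.1 ≈ 46.37 ⇒ 46.
Site K: row 343.8–509.3 (AQI 101–150). (150−101)·(376.2−343.8)/(509.3−343.8) + 101 = 49·32.4/165.5 + 101 ≈ 110.59 → 111.
AQIs: Site C=250, Site J=46, Site K=111. Site K (111) − Site C (250) = -139.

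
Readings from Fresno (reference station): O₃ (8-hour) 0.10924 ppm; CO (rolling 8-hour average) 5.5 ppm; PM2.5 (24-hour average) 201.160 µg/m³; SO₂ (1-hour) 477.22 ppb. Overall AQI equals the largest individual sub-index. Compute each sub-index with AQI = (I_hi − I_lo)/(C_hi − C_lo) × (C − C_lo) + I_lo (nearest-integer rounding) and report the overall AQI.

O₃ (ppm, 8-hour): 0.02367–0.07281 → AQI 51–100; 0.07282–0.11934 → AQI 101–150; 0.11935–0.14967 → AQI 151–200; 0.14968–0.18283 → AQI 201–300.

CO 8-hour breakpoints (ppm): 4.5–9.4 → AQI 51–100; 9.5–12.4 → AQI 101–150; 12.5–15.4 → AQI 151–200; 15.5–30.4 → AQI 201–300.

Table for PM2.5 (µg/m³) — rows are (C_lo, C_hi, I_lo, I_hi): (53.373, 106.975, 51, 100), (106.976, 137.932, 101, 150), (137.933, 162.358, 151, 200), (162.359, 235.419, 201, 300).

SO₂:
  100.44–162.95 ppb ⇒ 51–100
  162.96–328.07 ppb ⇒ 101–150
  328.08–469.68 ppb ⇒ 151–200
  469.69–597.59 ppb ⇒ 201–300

254

O₃: 0.10924 lies in 0.07282–0.11934, so I_lo=101, I_hi=150, C_lo=0.07282, C_hi=0.11934.
(150−101)/(0.11934−0.07282) × (0.10924−0.07282) + 101 = 49/0.04652 × 0.03642 + 101 ≈ 139.36 → 139.
CO: 5.5 ∈ [4.5, 9.4] ↔ index [51, 100].
51 + (5.5−4.5)·(100−51)/(9.4−4.5) = 51 + 1.0·49/4.9 ≈ 61.00, so AQI = 61.
PM2.5: row 162.359–235.419 (AQI 201–300). (300−201)·(201.160−162.359)/(235.419−162.359) + 201 = 99·38.801/73.060 + 201 ≈ 253.58 → 254.
SO₂ 477.22: bracket 469.69–597.59 → index 201–300; slope 99/127.90, offset 7.53.
AQI = 201 + 99/127.90·7.53 ≈ 206.83 ⇒ 207.
Sub-indices: O₃→139, CO→61, PM2.5→254, SO₂→207. Overall AQI = max = 254; dominant pollutant is PM2.5.
AQI 254: Very Unhealthy.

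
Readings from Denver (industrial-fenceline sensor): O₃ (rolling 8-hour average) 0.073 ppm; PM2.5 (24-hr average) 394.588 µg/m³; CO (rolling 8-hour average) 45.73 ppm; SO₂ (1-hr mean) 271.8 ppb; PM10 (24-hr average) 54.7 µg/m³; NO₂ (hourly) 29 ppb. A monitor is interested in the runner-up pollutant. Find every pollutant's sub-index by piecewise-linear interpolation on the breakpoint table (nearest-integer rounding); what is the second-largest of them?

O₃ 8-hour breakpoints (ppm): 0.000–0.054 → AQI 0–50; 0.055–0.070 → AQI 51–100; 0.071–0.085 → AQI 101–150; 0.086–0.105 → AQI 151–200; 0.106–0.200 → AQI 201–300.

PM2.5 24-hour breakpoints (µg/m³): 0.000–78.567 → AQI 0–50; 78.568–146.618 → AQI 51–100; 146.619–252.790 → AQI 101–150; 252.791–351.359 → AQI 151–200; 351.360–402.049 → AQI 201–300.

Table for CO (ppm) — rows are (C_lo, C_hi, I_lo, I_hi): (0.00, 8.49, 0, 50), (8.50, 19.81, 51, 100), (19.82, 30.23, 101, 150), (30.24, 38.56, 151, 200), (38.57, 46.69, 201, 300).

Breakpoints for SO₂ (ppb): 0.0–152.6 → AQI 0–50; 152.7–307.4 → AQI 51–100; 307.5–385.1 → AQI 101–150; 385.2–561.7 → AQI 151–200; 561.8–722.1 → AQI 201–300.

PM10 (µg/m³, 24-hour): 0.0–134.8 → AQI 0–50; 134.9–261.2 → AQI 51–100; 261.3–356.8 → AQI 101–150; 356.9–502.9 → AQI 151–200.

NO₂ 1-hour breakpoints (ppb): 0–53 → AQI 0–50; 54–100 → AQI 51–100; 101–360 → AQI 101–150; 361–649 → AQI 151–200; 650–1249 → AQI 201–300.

O₃: row 0.071–0.085 (AQI 101–150). (150−101)·(0.073−0.071)/(0.085−0.071) + 101 = 49·0.002/0.014 + 101 ≈ 108.00 → 108.
PM2.5 394.588: bracket 351.360–402.049 → index 201–300; slope 99/50.689, offset 43.228.
AQI = 201 + 99/50.689·43.228 ≈ 285.43 ⇒ 285.
CO: row 38.57–46.69 (AQI 201–300). (300−201)·(45.73−38.57)/(46.69−38.57) + 201 = 99·7.16/8.12 + 201 ≈ 288.30 → 288.
SO₂: row 152.7–307.4 (AQI 51–100). (100−51)·(271.8−152.7)/(307.4−152.7) + 51 = 49·119.1/154.7 + 51 ≈ 88.72 → 89.
PM10: 54.7 ∈ [0.0, 134.8] ↔ index [0, 50].
0 + (54.7−0.0)·(50−0)/(134.8−0.0) = 0 + 54.7·50/134.8 ≈ 20.29, so AQI = 20.
NO₂: 29 lies in 0–53, so I_lo=0, I_hi=50, C_lo=0, C_hi=53.
(50−0)/(53−0) × (29−0) + 0 = 50/53 × 29 + 0 ≈ 27.36 → 27.
Sub-indices: O₃→108, PM2.5→285, CO→288, SO₂→89, PM10→20, NO₂→27. Ranked high→low: 288, 285, 108, 89, 27, 20. Second-highest sub-index = 285.

285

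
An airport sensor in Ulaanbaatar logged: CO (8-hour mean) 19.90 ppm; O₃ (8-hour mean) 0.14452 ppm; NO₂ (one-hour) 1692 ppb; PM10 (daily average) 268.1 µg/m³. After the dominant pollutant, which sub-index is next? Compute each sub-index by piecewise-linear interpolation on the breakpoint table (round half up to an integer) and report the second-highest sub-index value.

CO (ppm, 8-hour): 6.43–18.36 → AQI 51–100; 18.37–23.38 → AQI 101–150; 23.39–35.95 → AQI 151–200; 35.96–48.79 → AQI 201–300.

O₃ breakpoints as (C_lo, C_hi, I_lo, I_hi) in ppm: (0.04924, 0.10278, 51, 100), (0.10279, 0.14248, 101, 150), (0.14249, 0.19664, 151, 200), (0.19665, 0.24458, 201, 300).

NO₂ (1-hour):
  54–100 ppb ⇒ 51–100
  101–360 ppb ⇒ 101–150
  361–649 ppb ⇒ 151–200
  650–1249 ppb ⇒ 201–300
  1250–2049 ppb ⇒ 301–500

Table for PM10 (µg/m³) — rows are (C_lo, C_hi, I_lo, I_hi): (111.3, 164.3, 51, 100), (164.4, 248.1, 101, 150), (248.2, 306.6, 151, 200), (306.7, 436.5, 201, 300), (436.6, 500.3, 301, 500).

168

CO: row 18.37–23.38 (AQI 101–150). (150−101)·(19.90−18.37)/(23.38−18.37) + 101 = 49·1.53/5.01 + 101 ≈ 115.96 → 116.
O₃ 0.14452: bracket 0.14249–0.19664 → index 151–200; slope 49/0.05415, offset 0.00203.
AQI = 151 + 49/0.05415·0.00203 ≈ 152.84 ⇒ 153.
NO₂: 1692 lies in 1250–2049, so I_lo=301, I_hi=500, C_lo=1250, C_hi=2049.
(500−301)/(2049−1250) × (1692−1250) + 301 = 199/799 × 442 + 301 ≈ 411.09 → 411.
PM10: 268.1 lies in 248.2–306.6, so I_lo=151, I_hi=200, C_lo=248.2, C_hi=306.6.
(200−151)/(306.6−248.2) × (268.1−248.2) + 151 = 49/58.4 × 19.9 + 151 ≈ 167.70 → 168.
Sub-indices: CO→116, O₃→153, NO₂→411, PM10→168. Ranked high→low: 411, 168, 153, 116. Second-highest sub-index = 168.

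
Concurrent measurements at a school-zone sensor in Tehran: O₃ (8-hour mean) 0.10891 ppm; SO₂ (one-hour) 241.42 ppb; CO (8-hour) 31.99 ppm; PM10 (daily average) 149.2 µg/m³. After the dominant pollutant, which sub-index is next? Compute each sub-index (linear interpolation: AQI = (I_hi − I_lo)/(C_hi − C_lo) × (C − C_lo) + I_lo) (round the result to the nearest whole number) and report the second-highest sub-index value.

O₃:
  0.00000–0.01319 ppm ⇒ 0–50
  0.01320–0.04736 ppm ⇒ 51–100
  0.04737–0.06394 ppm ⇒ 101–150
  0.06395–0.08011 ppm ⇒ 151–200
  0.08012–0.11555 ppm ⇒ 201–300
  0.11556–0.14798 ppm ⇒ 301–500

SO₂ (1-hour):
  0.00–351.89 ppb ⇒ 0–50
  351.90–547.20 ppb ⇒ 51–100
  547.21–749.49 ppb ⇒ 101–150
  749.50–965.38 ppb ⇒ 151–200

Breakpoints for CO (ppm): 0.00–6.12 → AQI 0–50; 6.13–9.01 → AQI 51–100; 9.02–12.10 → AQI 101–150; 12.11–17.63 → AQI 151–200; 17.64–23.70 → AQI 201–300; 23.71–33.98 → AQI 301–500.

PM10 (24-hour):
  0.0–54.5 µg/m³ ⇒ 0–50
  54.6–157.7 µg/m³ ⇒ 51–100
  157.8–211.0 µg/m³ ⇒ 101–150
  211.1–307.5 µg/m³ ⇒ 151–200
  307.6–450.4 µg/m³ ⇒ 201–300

O₃: 0.10891 ∈ [0.08012, 0.11555] ↔ index [201, 300].
201 + (0.10891−0.08012)·(300−201)/(0.11555−0.08012) = 201 + 0.02879·99/0.03543 ≈ 281.45, so AQI = 281.
SO₂: row 0.00–351.89 (AQI 0–50). (50−0)·(241.42−0.00)/(351.89−0.00) + 0 = 50·241.42/351.89 + 0 ≈ 34.30 → 34.
CO: 31.99 lies in 23.71–33.98, so I_lo=301, I_hi=500, C_lo=23.71, C_hi=33.98.
(500−301)/(33.98−23.71) × (31.99−23.71) + 301 = 199/10.27 × 8.28 + 301 ≈ 461.44 → 461.
PM10: row 54.6–157.7 (AQI 51–100). (100−51)·(149.2−54.6)/(157.7−54.6) + 51 = 49·94.6/103.1 + 51 ≈ 95.96 → 96.
Sub-indices: O₃→281, SO₂→34, CO→461, PM10→96. Ranked high→low: 461, 281, 96, 34. Second-highest sub-index = 281.

281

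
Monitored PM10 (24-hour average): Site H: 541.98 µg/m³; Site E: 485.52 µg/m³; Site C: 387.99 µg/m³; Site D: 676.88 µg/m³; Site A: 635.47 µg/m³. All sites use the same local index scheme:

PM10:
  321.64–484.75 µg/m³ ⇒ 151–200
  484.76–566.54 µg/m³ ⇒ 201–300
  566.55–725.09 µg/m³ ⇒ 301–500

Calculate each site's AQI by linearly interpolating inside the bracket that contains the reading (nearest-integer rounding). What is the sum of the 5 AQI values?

1470

Site H: 541.98 lies in 484.76–566.54, so I_lo=201, I_hi=300, C_lo=484.76, C_hi=566.54.
(300−201)/(566.54−484.76) × (541.98−484.76) + 201 = 99/81.78 × 57.22 + 201 ≈ 270.27 → 270.
Site E: 485.52 lies in 484.76–566.54, so I_lo=201, I_hi=300, C_lo=484.76, C_hi=566.54.
(300−201)/(566.54−484.76) × (485.52−484.76) + 201 = 99/81.78 × 0.76 + 201 ≈ 201.92 → 202.
Site C: 387.99 ∈ [321.64, 484.75] ↔ index [151, 200].
151 + (387.99−321.64)·(200−151)/(484.75−321.64) = 151 + 66.35·49/163.11 ≈ 170.93, so AQI = 171.
Site D: row 566.55–725.09 (AQI 301–500). (500−301)·(676.88−566.55)/(725.09−566.55) + 301 = 199·110.33/158.54 + 301 ≈ 439.49 → 439.
Site A 635.47: bracket 566.55–725.09 → index 301–500; slope 199/158.54, offset 68.92.
AQI = 301 + 199/158.54·68.92 ≈ 387.51 ⇒ 388.
AQIs: Site H=270, Site E=202, Site C=171, Site D=439, Site A=388. Sum = 270 + 202 + 171 + 439 + 388 = 1470.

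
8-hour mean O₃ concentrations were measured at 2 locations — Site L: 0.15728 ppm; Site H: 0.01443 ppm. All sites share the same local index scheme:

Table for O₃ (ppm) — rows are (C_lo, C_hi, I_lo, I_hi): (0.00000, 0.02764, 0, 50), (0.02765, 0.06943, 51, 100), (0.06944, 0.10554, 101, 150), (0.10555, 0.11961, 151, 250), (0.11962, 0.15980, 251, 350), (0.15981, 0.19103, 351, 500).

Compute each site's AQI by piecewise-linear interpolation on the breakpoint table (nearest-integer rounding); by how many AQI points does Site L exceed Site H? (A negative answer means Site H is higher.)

318

Site L: row 0.11962–0.15980 (AQI 251–350). (350−251)·(0.15728−0.11962)/(0.15980−0.11962) + 251 = 99·0.03766/0.04018 + 251 ≈ 343.79 → 344.
Site H: row 0.00000–0.02764 (AQI 0–50). (50−0)·(0.01443−0.00000)/(0.02764−0.00000) + 0 = 50·0.01443/0.02764 + 0 ≈ 26.10 → 26.
AQIs: Site L=344, Site H=26. Site L (344) − Site H (26) = 318.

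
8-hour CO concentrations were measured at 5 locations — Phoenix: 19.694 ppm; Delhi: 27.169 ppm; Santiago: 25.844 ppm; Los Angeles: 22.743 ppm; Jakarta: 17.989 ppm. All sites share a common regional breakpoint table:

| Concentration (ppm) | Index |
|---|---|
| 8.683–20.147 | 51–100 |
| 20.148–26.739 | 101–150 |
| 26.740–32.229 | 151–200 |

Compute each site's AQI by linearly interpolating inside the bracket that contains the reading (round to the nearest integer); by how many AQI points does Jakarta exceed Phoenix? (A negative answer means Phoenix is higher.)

-7

Phoenix 19.694: bracket 8.683–20.147 → index 51–100; slope 49/11.464, offset 11.011.
AQI = 51 + 49/11.464·11.011 ≈ 98.06 ⇒ 98.
Delhi 27.169: bracket 26.740–32.229 → index 151–200; slope 49/5.489, offset 0.429.
AQI = 151 + 49/5.489·0.429 ≈ 154.83 ⇒ 155.
Santiago: 25.844 lies in 20.148–26.739, so I_lo=101, I_hi=150, C_lo=20.148, C_hi=26.739.
(150−101)/(26.739−20.148) × (25.844−20.148) + 101 = 49/6.591 × 5.696 + 101 ≈ 143.35 → 143.
Los Angeles: 22.743 ∈ [20.148, 26.739] ↔ index [101, 150].
101 + (22.743−20.148)·(150−101)/(26.739−20.148) = 101 + 2.595·49/6.591 ≈ 120.29, so AQI = 120.
Jakarta: row 8.683–20.147 (AQI 51–100). (100−51)·(17.989−8.683)/(20.147−8.683) + 51 = 49·9.306/11.464 + 51 ≈ 90.78 → 91.
AQIs: Phoenix=98, Delhi=155, Santiago=143, Los Angeles=120, Jakarta=91. Jakarta (91) − Phoenix (98) = -7.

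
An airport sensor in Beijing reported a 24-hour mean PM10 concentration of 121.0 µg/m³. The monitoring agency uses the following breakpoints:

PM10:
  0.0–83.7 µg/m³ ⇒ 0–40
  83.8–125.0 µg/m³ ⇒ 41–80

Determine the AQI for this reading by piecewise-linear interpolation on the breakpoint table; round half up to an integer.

76

PM10: 121.0 lies in 83.8–125.0, so I_lo=41, I_hi=80, C_lo=83.8, C_hi=125.0.
(80−41)/(125.0−83.8) × (121.0−83.8) + 41 = 39/41.2 × 37.2 + 41 ≈ 76.21 → 76.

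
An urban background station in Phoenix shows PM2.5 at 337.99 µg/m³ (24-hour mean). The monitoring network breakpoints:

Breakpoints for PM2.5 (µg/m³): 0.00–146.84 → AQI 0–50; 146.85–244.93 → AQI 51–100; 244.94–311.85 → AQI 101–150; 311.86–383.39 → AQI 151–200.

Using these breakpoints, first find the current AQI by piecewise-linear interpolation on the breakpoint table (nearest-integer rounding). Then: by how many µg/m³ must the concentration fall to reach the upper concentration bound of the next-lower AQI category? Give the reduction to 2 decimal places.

26.14

PM2.5: 337.99 lies in 311.86–383.39, so I_lo=151, I_hi=200, C_lo=311.86, C_hi=383.39.
(200−151)/(383.39−311.86) × (337.99−311.86) + 151 = 49/71.53 × 26.13 + 151 ≈ 168.90 → 169.
Current AQI 169 is in the Unhealthy range (151–200). The next-lower category tops out at AQI 150, whose upper concentration bound is 311.85 µg/m³.
Reduction needed = 337.99 − 311.85 = 26.14 µg/m³.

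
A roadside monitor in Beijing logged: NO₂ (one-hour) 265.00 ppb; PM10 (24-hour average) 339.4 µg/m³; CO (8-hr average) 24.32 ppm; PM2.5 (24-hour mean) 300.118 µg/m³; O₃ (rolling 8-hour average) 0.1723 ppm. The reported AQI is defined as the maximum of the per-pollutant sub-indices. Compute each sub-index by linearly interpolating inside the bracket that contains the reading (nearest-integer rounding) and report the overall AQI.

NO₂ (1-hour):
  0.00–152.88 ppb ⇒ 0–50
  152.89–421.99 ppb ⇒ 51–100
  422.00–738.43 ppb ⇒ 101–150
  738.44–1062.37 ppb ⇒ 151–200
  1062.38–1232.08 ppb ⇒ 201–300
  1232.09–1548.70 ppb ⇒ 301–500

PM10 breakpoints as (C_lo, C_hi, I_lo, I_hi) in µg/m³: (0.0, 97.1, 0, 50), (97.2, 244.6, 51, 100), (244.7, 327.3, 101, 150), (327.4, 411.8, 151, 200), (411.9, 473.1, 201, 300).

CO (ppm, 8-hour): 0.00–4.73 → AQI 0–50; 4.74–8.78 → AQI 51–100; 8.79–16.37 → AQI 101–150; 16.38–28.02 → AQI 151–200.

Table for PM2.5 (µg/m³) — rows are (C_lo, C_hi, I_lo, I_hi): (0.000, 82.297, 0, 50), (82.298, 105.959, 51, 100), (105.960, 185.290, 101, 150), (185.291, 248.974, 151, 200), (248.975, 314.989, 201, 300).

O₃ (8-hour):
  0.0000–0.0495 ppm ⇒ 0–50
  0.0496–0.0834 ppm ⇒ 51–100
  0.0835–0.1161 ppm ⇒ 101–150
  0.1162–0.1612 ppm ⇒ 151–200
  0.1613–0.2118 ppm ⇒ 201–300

278

NO₂: 265.00 lies in 152.89–421.99, so I_lo=51, I_hi=100, C_lo=152.89, C_hi=421.99.
(100−51)/(421.99−152.89) × (265.00−152.89) + 51 = 49/269.10 × 112.11 + 51 ≈ 71.41 → 71.
PM10: 339.4 ∈ [327.4, 411.8] ↔ index [151, 200].
151 + (339.4−327.4)·(200−151)/(411.8−327.4) = 151 + 12.0·49/84.4 ≈ 157.97, so AQI = 158.
CO: 24.32 ∈ [16.38, 28.02] ↔ index [151, 200].
151 + (24.32−16.38)·(200−151)/(28.02−16.38) = 151 + 7.94·49/11.64 ≈ 184.42, so AQI = 184.
PM2.5 300.118: bracket 248.975–314.989 → index 201–300; slope 99/66.014, offset 51.143.
AQI = 201 + 99/66.014·51.143 ≈ 277.70 ⇒ 278.
O₃: row 0.1613–0.2118 (AQI 201–300). (300−201)·(0.1723−0.1613)/(0.2118−0.1613) + 201 = 99·0.0110/0.0505 + 201 ≈ 222.56 → 223.
Sub-indices: NO₂→71, PM10→158, CO→184, PM2.5→278, O₃→223. Overall AQI = max = 278; dominant pollutant is PM2.5.
AQI 278: Very Unhealthy.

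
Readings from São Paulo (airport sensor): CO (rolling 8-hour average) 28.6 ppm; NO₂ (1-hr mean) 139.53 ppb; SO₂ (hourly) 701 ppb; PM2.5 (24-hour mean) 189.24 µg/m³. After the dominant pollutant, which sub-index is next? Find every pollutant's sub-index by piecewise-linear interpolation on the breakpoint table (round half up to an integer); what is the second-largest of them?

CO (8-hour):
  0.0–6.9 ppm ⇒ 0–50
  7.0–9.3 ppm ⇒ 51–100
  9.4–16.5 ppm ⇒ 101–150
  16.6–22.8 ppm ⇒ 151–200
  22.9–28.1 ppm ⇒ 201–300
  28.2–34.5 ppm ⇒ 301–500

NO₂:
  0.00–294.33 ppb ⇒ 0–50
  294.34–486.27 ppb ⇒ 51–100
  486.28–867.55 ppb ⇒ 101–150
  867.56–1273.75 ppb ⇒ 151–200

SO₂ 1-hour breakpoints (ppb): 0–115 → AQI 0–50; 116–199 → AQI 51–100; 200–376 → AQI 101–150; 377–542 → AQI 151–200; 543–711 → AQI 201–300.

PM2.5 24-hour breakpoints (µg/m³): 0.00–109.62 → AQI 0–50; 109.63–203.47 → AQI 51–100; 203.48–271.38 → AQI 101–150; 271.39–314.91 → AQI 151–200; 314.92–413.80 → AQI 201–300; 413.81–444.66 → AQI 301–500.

294

CO 28.6: bracket 28.2–34.5 → index 301–500; slope 199/6.3, offset 0.4.
AQI = 301 + 199/6.3·0.4 ≈ 313.63 ⇒ 314.
NO₂ 139.53: bracket 0.00–294.33 → index 0–50; slope 50/294.33, offset 139.53.
AQI = 0 + 50/294.33·139.53 ≈ 23.70 ⇒ 24.
SO₂: row 543–711 (AQI 201–300). (300−201)·(701−543)/(711−543) + 201 = 99·158/168 + 201 ≈ 294.11 → 294.
PM2.5 189.24: bracket 109.63–203.47 → index 51–100; slope 49/93.84, offset 79.61.
AQI = 51 + 49/93.84·79.61 ≈ 92.57 ⇒ 93.
Sub-indices: CO→314, NO₂→24, SO₂→294, PM2.5→93. Ranked high→low: 314, 294, 93, 24. Second-highest sub-index = 294.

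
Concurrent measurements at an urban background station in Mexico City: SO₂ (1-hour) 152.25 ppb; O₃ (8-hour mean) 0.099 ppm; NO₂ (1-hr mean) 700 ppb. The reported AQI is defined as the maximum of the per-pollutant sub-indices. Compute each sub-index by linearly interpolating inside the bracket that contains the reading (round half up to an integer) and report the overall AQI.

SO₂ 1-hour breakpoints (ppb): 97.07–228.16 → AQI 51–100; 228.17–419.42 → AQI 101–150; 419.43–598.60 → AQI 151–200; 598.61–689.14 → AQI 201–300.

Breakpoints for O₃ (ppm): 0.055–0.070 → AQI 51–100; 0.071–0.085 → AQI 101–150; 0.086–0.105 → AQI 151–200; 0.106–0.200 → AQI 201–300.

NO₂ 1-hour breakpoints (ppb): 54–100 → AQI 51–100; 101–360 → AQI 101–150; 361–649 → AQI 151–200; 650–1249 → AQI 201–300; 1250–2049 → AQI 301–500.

209

SO₂: 152.25 ∈ [97.07, 228.16] ↔ index [51, 100].
51 + (152.25−97.07)·(100−51)/(228.16−97.07) = 51 + 55.18·49/131.09 ≈ 71.63, so AQI = 72.
O₃: 0.099 lies in 0.086–0.105, so I_lo=151, I_hi=200, C_lo=0.086, C_hi=0.105.
(200−151)/(0.105−0.086) × (0.099−0.086) + 151 = 49/0.019 × 0.013 + 151 ≈ 184.53 → 185.
NO₂ 700: bracket 650–1249 → index 201–300; slope 99/599, offset 50.
AQI = 201 + 99/599·50 ≈ 209.26 ⇒ 209.
Sub-indices: SO₂→72, O₃→185, NO₂→209. Overall AQI = max = 209; dominant pollutant is NO₂.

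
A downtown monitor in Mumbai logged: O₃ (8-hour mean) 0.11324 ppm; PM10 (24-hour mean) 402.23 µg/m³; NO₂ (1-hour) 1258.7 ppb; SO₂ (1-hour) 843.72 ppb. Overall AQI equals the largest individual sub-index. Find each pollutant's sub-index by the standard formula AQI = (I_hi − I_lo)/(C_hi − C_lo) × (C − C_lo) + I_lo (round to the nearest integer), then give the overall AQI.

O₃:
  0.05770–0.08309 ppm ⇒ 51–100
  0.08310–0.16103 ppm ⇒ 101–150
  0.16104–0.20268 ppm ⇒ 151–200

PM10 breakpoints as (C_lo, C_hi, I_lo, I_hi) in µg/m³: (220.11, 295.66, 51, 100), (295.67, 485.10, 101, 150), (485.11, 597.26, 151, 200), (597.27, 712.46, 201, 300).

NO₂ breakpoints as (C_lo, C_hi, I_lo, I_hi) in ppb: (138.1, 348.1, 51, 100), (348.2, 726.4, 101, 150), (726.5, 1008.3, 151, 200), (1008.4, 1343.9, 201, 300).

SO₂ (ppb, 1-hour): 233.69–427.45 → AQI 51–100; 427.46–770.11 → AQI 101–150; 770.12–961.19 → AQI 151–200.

275

O₃: 0.11324 ∈ [0.08310, 0.16103] ↔ index [101, 150].
101 + (0.11324−0.08310)·(150−101)/(0.16103−0.08310) = 101 + 0.03014·49/0.07793 ≈ 119.95, so AQI = 120.
PM10: row 295.67–485.10 (AQI 101–150). (150−101)·(402.23−295.67)/(485.10−295.67) + 101 = 49·106.56/189.43 + 101 ≈ 128.56 → 129.
NO₂: row 1008.4–1343.9 (AQI 201–300). (300−201)·(1258.7−1008.4)/(1343.9−1008.4) + 201 = 99·250.3/335.5 + 201 ≈ 274.86 → 275.
SO₂: 843.72 ∈ [770.12, 961.19] ↔ index [151, 200].
151 + (843.72−770.12)·(200−151)/(961.19−770.12) = 151 + 73.60·49/191.07 ≈ 169.87, so AQI = 170.
Sub-indices: O₃→120, PM10→129, NO₂→275, SO₂→170. Overall AQI = max = 275; dominant pollutant is NO₂.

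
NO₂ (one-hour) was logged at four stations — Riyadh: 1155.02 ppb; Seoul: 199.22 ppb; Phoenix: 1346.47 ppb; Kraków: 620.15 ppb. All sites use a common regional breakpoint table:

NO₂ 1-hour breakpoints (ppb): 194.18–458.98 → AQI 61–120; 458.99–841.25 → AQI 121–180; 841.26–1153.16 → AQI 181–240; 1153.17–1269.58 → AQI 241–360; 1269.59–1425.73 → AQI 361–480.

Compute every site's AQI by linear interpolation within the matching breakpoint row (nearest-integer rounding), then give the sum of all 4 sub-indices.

871

Riyadh 1155.02: bracket 1153.17–1269.58 → index 241–360; slope 119/116.41, offset 1.85.
AQI = 241 + 119/116.41·1.85 ≈ 242.89 ⇒ 243.
Seoul: row 194.18–458.98 (AQI 61–120). (120−61)·(199.22−194.18)/(458.98−194.18) + 61 = 59·5.04/264.80 + 61 ≈ 62.12 → 62.
Phoenix: 1346.47 ∈ [1269.59, 1425.73] ↔ index [361, 480].
361 + (1346.47−1269.59)·(480−361)/(1425.73−1269.59) = 361 + 76.88·119/156.14 ≈ 419.59, so AQI = 420.
Kraków: 620.15 lies in 458.99–841.25, so I_lo=121, I_hi=180, C_lo=458.99, C_hi=841.25.
(180−121)/(841.25−458.99) × (620.15−458.99) + 121 = 59/382.26 × 161.16 + 121 ≈ 145.87 → 146.
AQIs: Riyadh=243, Seoul=62, Phoenix=420, Kraków=146. Sum = 243 + 62 + 420 + 146 = 871.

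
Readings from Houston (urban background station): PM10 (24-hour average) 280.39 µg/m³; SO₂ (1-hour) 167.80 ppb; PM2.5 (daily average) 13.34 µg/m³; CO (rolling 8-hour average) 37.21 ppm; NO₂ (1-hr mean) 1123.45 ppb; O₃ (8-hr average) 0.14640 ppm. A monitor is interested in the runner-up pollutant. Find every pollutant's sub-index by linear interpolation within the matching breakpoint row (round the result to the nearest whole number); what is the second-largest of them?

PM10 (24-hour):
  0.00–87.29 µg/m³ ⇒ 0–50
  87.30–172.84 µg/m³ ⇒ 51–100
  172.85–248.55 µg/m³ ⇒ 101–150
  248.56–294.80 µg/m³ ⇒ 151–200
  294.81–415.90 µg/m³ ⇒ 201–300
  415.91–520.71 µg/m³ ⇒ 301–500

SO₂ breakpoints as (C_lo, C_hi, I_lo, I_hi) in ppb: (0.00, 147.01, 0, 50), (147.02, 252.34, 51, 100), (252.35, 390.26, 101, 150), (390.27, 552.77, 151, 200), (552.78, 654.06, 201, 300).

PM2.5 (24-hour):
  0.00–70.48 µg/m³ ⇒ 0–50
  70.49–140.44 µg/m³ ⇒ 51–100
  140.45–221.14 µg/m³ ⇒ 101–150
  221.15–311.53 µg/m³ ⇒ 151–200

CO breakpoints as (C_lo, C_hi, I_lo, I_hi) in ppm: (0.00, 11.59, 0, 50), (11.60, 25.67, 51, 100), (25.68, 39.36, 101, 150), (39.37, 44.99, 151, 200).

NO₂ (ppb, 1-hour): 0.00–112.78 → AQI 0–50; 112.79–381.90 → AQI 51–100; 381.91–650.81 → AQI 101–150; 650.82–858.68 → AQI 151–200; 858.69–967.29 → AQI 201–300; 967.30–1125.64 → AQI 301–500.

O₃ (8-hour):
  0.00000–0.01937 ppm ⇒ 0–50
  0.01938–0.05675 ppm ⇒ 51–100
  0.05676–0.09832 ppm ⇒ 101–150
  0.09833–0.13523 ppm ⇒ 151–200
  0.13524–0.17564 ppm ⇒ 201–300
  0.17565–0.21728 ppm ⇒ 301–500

228

PM10: 280.39 ∈ [248.56, 294.80] ↔ index [151, 200].
151 + (280.39−248.56)·(200−151)/(294.80−248.56) = 151 + 31.83·49/46.24 ≈ 184.73, so AQI = 185.
SO₂: 167.80 ∈ [147.02, 252.34] ↔ index [51, 100].
51 + (167.80−147.02)·(100−51)/(252.34−147.02) = 51 + 20.78·49/105.32 ≈ 60.67, so AQI = 61.
PM2.5: row 0.00–70.48 (AQI 0–50). (50−0)·(13.34−0.00)/(70.48−0.00) + 0 = 50·13.34/70.48 + 0 ≈ 9.46 → 9.
CO 37.21: bracket 25.68–39.36 → index 101–150; slope 49/13.68, offset 11.53.
AQI = 101 + 49/13.68·11.53 ≈ 142.30 ⇒ 142.
NO₂: 1123.45 lies in 967.30–1125.64, so I_lo=301, I_hi=500, C_lo=967.30, C_hi=1125.64.
(500−301)/(1125.64−967.30) × (1123.45−967.30) + 301 = 199/158.34 × 156.15 + 301 ≈ 497.25 → 497.
O₃: 0.14640 lies in 0.13524–0.17564, so I_lo=201, I_hi=300, C_lo=0.13524, C_hi=0.17564.
(300−201)/(0.17564−0.13524) × (0.14640−0.13524) + 201 = 99/0.04040 × 0.01116 + 201 ≈ 228.35 → 228.
Sub-indices: PM10→185, SO₂→61, PM2.5→9, CO→142, NO₂→497, O₃→228. Ranked high→low: 497, 228, 185, 142, 61, 9. Second-highest sub-index = 228.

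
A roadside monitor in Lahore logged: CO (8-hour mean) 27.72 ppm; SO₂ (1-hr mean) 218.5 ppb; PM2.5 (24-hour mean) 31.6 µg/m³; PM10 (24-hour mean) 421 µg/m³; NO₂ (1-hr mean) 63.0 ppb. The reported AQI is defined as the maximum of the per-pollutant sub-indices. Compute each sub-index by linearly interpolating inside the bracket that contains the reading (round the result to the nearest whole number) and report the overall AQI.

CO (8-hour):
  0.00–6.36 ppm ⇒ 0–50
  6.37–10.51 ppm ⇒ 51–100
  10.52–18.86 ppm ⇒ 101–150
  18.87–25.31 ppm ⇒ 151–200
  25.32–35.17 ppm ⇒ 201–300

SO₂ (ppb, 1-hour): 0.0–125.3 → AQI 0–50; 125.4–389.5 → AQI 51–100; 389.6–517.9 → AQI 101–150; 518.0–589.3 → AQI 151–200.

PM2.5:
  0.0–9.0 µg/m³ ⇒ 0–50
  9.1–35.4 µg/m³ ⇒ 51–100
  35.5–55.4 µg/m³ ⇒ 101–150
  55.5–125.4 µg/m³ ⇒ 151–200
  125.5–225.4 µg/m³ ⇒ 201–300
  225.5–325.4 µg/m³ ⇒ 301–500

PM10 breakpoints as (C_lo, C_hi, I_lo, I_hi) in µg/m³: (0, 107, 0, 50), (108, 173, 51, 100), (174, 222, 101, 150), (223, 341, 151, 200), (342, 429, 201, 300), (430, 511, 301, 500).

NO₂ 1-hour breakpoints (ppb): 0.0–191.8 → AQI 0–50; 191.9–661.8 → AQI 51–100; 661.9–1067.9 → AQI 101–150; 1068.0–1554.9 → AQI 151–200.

291

CO: row 25.32–35.17 (AQI 201–300). (300−201)·(27.72−25.32)/(35.17−25.32) + 201 = 99·2.40/9.85 + 201 ≈ 225.12 → 225.
SO₂: 218.5 lies in 125.4–389.5, so I_lo=51, I_hi=100, C_lo=125.4, C_hi=389.5.
(100−51)/(389.5−125.4) × (218.5−125.4) + 51 = 49/264.1 × 93.1 + 51 ≈ 68.27 → 68.
PM2.5: row 9.1–35.4 (AQI 51–100). (100−51)·(31.6−9.1)/(35.4−9.1) + 51 = 49·22.5/26.3 + 51 ≈ 92.92 → 93.
PM10: 421 lies in 342–429, so I_lo=201, I_hi=300, C_lo=342, C_hi=429.
(300−201)/(429−342) × (421−342) + 201 = 99/87 × 79 + 201 ≈ 290.90 → 291.
NO₂: 63.0 ∈ [0.0, 191.8] ↔ index [0, 50].
0 + (63.0−0.0)·(50−0)/(191.8−0.0) = 0 + 63.0·50/191.8 ≈ 16.42, so AQI = 16.
Sub-indices: CO→225, SO₂→68, PM2.5→93, PM10→291, NO₂→16. Overall AQI = max = 291; dominant pollutant is PM10.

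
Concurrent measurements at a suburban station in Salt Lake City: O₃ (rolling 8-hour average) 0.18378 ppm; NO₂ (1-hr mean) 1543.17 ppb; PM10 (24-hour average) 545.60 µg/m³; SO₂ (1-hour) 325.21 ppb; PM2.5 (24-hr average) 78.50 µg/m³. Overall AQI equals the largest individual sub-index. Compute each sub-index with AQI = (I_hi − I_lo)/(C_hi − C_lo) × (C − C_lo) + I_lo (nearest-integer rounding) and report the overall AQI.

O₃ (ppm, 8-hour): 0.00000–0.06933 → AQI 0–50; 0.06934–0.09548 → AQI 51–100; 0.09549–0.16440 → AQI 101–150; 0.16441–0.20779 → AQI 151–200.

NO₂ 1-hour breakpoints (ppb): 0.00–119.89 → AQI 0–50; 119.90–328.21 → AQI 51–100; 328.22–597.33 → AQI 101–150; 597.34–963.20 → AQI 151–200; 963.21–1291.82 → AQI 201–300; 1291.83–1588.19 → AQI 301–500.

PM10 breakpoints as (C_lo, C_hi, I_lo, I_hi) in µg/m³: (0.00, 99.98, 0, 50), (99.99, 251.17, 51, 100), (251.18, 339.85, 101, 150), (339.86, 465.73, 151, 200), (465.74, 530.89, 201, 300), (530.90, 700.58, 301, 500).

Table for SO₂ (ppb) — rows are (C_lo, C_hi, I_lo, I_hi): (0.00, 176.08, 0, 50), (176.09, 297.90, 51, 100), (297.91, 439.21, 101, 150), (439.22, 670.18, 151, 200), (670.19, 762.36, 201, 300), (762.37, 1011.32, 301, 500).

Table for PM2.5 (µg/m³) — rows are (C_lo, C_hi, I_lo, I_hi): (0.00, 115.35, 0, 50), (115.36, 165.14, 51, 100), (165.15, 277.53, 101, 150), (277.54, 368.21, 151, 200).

470

O₃: 0.18378 ∈ [0.16441, 0.20779] ↔ index [151, 200].
151 + (0.18378−0.16441)·(200−151)/(0.20779−0.16441) = 151 + 0.01937·49/0.04338 ≈ 172.88, so AQI = 173.
NO₂: row 1291.83–1588.19 (AQI 301–500). (500−301)·(1543.17−1291.83)/(1588.19−1291.83) + 301 = 199·251.34/296.36 + 301 ≈ 469.77 → 470.
PM10: 545.60 ∈ [530.90, 700.58] ↔ index [301, 500].
301 + (545.60−530.90)·(500−301)/(700.58−530.90) = 301 + 14.70·199/169.68 ≈ 318.24, so AQI = 318.
SO₂: 325.21 lies in 297.91–439.21, so I_lo=101, I_hi=150, C_lo=297.91, C_hi=439.21.
(150−101)/(439.21−297.91) × (325.21−297.91) + 101 = 49/141.30 × 27.30 + 101 ≈ 110.47 → 110.
PM2.5: 78.50 ∈ [0.00, 115.35] ↔ index [0, 50].
0 + (78.50−0.00)·(50−0)/(115.35−0.00) = 0 + 78.50·50/115.35 ≈ 34.03, so AQI = 34.
Sub-indices: O₃→173, NO₂→470, PM10→318, SO₂→110, PM2.5→34. Overall AQI = max = 470; dominant pollutant is NO₂.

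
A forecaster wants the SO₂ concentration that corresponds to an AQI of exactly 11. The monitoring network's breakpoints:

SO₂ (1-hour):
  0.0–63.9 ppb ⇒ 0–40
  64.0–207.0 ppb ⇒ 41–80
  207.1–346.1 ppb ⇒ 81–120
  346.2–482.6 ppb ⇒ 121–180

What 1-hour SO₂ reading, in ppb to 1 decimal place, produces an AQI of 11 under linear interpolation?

17.6

AQI 11 lies in the 0–40 band, which corresponds to 0.0–63.9 ppb.
C = 0.0 + (11−0)×(63.9−0.0)/(40−0) = 0.0 + 11×63.9/40 ≈ 17.573 ppb → 17.6 ppb to 1 dp.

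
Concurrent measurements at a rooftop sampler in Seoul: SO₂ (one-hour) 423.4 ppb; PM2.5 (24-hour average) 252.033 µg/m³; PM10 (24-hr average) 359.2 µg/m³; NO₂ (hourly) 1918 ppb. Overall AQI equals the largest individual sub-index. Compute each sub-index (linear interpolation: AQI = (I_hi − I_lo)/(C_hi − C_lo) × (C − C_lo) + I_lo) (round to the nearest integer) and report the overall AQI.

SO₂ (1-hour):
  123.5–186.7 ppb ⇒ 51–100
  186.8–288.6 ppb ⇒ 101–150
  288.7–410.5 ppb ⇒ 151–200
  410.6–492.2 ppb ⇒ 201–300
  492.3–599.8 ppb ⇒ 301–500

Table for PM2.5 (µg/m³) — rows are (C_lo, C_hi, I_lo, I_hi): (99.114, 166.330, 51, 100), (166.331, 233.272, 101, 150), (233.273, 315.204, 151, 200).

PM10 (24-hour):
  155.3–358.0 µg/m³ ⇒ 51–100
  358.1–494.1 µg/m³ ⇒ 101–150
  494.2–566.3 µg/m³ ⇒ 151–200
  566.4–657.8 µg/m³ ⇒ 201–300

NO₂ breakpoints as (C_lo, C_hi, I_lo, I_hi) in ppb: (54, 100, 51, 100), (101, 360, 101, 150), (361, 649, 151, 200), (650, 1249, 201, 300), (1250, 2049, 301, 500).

SO₂: 423.4 lies in 410.6–492.2, so I_lo=201, I_hi=300, C_lo=410.6, C_hi=492.2.
(300−201)/(492.2−410.6) × (423.4−410.6) + 201 = 99/81.6 × 12.8 + 201 ≈ 216.53 → 217.
PM2.5: 252.033 ∈ [233.273, 315.204] ↔ index [151, 200].
151 + (252.033−233.273)·(200−151)/(315.204−233.273) = 151 + 18.760·49/81.931 ≈ 162.22, so AQI = 162.
PM10: 359.2 lies in 358.1–494.1, so I_lo=101, I_hi=150, C_lo=358.1, C_hi=494.1.
(150−101)/(494.1−358.1) × (359.2−358.1) + 101 = 49/136.0 × 1.1 + 101 ≈ 101.40 → 101.
NO₂: row 1250–2049 (AQI 301–500). (500−301)·(1918−1250)/(2049−1250) + 301 = 199·668/799 + 301 ≈ 467.37 → 467.
Sub-indices: SO₂→217, PM2.5→162, PM10→101, NO₂→467. Overall AQI = max = 467; dominant pollutant is NO₂.

467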